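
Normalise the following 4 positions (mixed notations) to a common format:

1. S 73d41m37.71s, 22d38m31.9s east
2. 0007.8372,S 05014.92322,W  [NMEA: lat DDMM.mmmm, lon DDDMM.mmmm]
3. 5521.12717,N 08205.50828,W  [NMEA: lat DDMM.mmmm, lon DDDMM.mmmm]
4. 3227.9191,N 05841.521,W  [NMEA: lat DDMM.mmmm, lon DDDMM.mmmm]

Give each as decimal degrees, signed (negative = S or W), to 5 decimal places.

Point 1:
  Lat: 73° + 41/60 + 37.71/3600 = 73 + 0.683333 + 0.010475 = 73.693808
  S ⇒ negate
  λ: 38′ + 31.9″ = 38.53167′; 22 + 38.53167/60 = 22.642194
  E ⇒ keep positive
Point 2:
  φ: degrees = first 2 digits = 0, minutes = 7.8372; 0 + 7.8372/60 = 0.130620
  S → negative
  Longitude: degrees = first 3 digits = 50, minutes = 14.92322; 50 + 14.92322/60 = 50.248720
  hemisphere W, so the sign is −
Point 3:
  Latitude: degrees = first 2 digits = 55, minutes = 21.12717; 55 + 21.12717/60 = 55.352120
  N ⇒ keep positive
  Lon: degrees = first 3 digits = 82, minutes = 5.50828; 82 + 5.50828/60 = 82.091805
  W → negative
Point 4:
  Lat: split at 2 digits → 32° and 27.9191′; 32 + 27.9191/60 = 32.465318
  N → positive
  Longitude: degrees = first 3 digits = 58, minutes = 41.521; 58 + 41.521/60 = 58.692017
  hemisphere W, so the sign is −

1. -73.69381, 22.64219
2. -0.13062, -50.24872
3. 55.35212, -82.09180
4. 32.46532, -58.69202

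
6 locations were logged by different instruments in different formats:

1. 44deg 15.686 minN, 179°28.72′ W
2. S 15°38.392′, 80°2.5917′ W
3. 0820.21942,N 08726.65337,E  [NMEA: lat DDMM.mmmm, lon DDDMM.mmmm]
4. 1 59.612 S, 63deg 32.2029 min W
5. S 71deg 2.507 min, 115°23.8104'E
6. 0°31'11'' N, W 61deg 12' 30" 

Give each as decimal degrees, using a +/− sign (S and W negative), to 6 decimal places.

1. 44.261433, -179.478667
2. -15.639867, -80.043195
3. 8.336990, 87.444223
4. -1.993533, -63.536715
5. -71.041783, 115.396840
6. 0.519722, -61.208333

Point 1:
  Lat: 15.686′ = 0.261433°; total 44.2614333
  N → positive
  λ: 179 + 28.72/60 = 179.4786667
  W ⇒ negate
Point 2:
  Lat: 38.392′ = 0.639867°; total 15.6398667
  hemisphere S, so the sign is −
  λ: 2.5917′ = 0.043195°; total 80.0431950
  hemisphere W, so the sign is −
Point 3:
  Lat: degrees = first 2 digits = 8, minutes = 20.21942; 8 + 20.21942/60 = 8.3369903
  N → positive
  λ: degrees = first 3 digits = 87, minutes = 26.65337; 87 + 26.65337/60 = 87.4442228
  E ⇒ keep positive
Point 4:
  φ: 59.612′ = 0.993533°; total 1.9935333
  S ⇒ negate
  Lon: 63 + 32.2029/60 = 63.5367150
  W → negative
Point 5:
  φ: 2.507′ = 0.041783°; total 71.0417833
  S → negative
  Longitude: 23.8104′ = 0.396840°; total 115.3968400
  E ⇒ keep positive
Point 6:
  Latitude: 0° + 31/60 + 11/3600 = 0 + 0.516667 + 0.003056 = 0.5197222
  N ⇒ keep positive
  λ: 61 + 12/60 + 30/3600 = 61.2083333
  W ⇒ negate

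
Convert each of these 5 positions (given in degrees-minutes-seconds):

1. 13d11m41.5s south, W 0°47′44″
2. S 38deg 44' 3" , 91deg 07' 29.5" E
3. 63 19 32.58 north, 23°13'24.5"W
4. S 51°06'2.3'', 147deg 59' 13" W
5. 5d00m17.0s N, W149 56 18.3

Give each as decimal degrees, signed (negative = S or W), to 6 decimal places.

1. -13.194861, -0.795556
2. -38.734167, 91.124861
3. 63.325717, -23.223472
4. -51.100639, -147.986944
5. 5.004722, -149.938417

Point 1:
  φ: 13 + 11/60 + 41.5/3600 = 13.1948611
  S ⇒ negate
  Lon: 47′ + 44″ = 47.73333′; 0 + 47.73333/60 = 0.7955556
  W → negative
Point 2:
  Lat: 38 + 44/60 + 3/3600 = 38.7341667
  hemisphere S, so the sign is −
  Lon: 91° + 7/60 + 29.5/3600 = 91 + 0.116667 + 0.008194 = 91.1248611
  E ⇒ keep positive
Point 3:
  Latitude: 19′ + 32.58″ = 19.54300′; 63 + 19.54300/60 = 63.3257167
  N ⇒ keep positive
  Longitude: 13′ + 24.5″ = 13.40833′; 23 + 13.40833/60 = 23.2234722
  W ⇒ negate
Point 4:
  Latitude: 6′ + 2.3″ = 6.03833′; 51 + 6.03833/60 = 51.1006389
  S ⇒ negate
  λ: 59′ + 13″ = 59.21667′; 147 + 59.21667/60 = 147.9869444
  W → negative
Point 5:
  φ: 0′ + 17″ = 0.28333′; 5 + 0.28333/60 = 5.0047222
  N ⇒ keep positive
  Longitude: 149 + 56/60 + 18.3/3600 = 149.9384167
  hemisphere W, so the sign is −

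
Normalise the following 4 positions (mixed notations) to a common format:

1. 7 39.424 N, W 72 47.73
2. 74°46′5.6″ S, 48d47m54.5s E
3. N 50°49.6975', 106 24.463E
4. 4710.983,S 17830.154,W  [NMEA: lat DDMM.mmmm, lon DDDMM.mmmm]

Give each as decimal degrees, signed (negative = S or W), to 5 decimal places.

Point 1:
  Latitude: 7 + 39.424/60 = 7.657067
  N ⇒ keep positive
  Lon: 47.73′ = 0.795500°; total 72.795500
  hemisphere W, so the sign is −
Point 2:
  Lat: 74 + 46/60 + 5.6/3600 = 74.768222
  S ⇒ negate
  λ: 48 + 47/60 + 54.5/3600 = 48.798472
  E ⇒ keep positive
Point 3:
  Latitude: 49.6975′ = 0.828292°; total 50.828292
  N → positive
  Lon: 24.463′ = 0.407717°; total 106.407717
  E ⇒ keep positive
Point 4:
  φ: split at 2 digits → 47° and 10.983′; 47 + 10.983/60 = 47.183050
  hemisphere S, so the sign is −
  λ: split at 3 digits → 178° and 30.154′; 178 + 30.154/60 = 178.502567
  W → negative

1. 7.65707, -72.79550
2. -74.76822, 48.79847
3. 50.82829, 106.40772
4. -47.18305, -178.50257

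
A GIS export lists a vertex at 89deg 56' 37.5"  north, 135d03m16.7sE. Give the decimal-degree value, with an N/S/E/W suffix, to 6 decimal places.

89.943750° N, 135.054639° E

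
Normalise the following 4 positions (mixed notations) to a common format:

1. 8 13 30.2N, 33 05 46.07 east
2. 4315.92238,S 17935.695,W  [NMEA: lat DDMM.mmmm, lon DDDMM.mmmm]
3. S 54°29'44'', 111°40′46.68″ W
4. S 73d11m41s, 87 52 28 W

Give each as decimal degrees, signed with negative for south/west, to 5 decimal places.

1. 8.22506, 33.09613
2. -43.26537, -179.59492
3. -54.49556, -111.67963
4. -73.19472, -87.87444

Point 1:
  φ: 8 + 13/60 + 30.2/3600 = 8.225056
  N → positive
  Longitude: 5′ + 46.07″ = 5.76783′; 33 + 5.76783/60 = 33.096131
  E ⇒ keep positive
Point 2:
  φ: split at 2 digits → 43° and 15.92238′; 43 + 15.92238/60 = 43.265373
  S ⇒ negate
  Longitude: degrees = first 3 digits = 179, minutes = 35.695; 179 + 35.695/60 = 179.594917
  W ⇒ negate
Point 3:
  Lat: 29′ + 44″ = 29.73333′; 54 + 29.73333/60 = 54.495556
  S → negative
  λ: 111 + 40/60 + 46.68/3600 = 111.679633
  W ⇒ negate
Point 4:
  φ: 11′ + 41″ = 11.68333′; 73 + 11.68333/60 = 73.194722
  hemisphere S, so the sign is −
  Lon: 52′ + 28″ = 52.46667′; 87 + 52.46667/60 = 87.874444
  W → negative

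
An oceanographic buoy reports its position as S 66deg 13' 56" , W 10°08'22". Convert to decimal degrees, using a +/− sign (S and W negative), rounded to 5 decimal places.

-66.23222, -10.13944

φ: 66° + 13/60 + 56/3600 = 66 + 0.216667 + 0.015556 = 66.232222
S ⇒ negate
λ: 10° + 8/60 + 22/3600 = 10 + 0.133333 + 0.006111 = 10.139444
W ⇒ negate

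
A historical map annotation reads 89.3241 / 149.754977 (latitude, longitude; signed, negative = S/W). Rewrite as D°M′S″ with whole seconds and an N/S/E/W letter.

89°19′27″ N, 149°45′18″ E

Lat: 0.324100° → 19.44600′; 0.44600 × 60 = 26.76″
Lon: 0.754977° → 45.29862′; 0.29862 × 60 = 17.92″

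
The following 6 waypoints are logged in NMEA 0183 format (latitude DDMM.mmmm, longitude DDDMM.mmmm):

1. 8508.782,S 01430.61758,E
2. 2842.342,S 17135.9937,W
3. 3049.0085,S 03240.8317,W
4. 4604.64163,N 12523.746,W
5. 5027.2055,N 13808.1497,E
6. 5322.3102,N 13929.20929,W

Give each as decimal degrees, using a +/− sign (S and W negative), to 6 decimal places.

1. -85.146367, 14.510293
2. -28.705700, -171.599895
3. -30.816808, -32.680528
4. 46.077361, -125.395767
5. 50.453425, 138.135828
6. 53.371837, -139.486822

Point 1:
  Latitude: split at 2 digits → 85° and 8.782′; 85 + 8.782/60 = 85.1463667
  S ⇒ negate
  Lon: split at 3 digits → 014° and 30.61758′; 14 + 30.61758/60 = 14.5102930
  E → positive
Point 2:
  φ: degrees = first 2 digits = 28, minutes = 42.342; 28 + 42.342/60 = 28.7057000
  hemisphere S, so the sign is −
  Longitude: split at 3 digits → 171° and 35.9937′; 171 + 35.9937/60 = 171.5998950
  hemisphere W, so the sign is −
Point 3:
  φ: degrees = first 2 digits = 30, minutes = 49.0085; 30 + 49.0085/60 = 30.8168083
  hemisphere S, so the sign is −
  Lon: degrees = first 3 digits = 32, minutes = 40.8317; 32 + 40.8317/60 = 32.6805283
  W ⇒ negate
Point 4:
  Lat: split at 2 digits → 46° and 4.64163′; 46 + 4.64163/60 = 46.0773605
  N → positive
  Longitude: degrees = first 3 digits = 125, minutes = 23.746; 125 + 23.746/60 = 125.3957667
  W → negative
Point 5:
  Lat: degrees = first 2 digits = 50, minutes = 27.2055; 50 + 27.2055/60 = 50.4534250
  N ⇒ keep positive
  Longitude: degrees = first 3 digits = 138, minutes = 8.1497; 138 + 8.1497/60 = 138.1358283
  E → positive
Point 6:
  Lat: split at 2 digits → 53° and 22.3102′; 53 + 22.3102/60 = 53.3718367
  N ⇒ keep positive
  Longitude: degrees = first 3 digits = 139, minutes = 29.20929; 139 + 29.20929/60 = 139.4868215
  W → negative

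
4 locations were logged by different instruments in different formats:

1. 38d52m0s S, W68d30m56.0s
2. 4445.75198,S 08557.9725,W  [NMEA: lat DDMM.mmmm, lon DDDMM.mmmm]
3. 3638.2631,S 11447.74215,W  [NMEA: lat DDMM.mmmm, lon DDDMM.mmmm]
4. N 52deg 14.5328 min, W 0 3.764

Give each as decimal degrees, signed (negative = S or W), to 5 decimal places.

Point 1:
  Latitude: 38 + 52/60 + 0/3600 = 38.866667
  S ⇒ negate
  Longitude: 68° + 30/60 + 56/3600 = 68 + 0.500000 + 0.015556 = 68.515556
  hemisphere W, so the sign is −
Point 2:
  Lat: degrees = first 2 digits = 44, minutes = 45.75198; 44 + 45.75198/60 = 44.762533
  S ⇒ negate
  Longitude: degrees = first 3 digits = 85, minutes = 57.9725; 85 + 57.9725/60 = 85.966208
  W → negative
Point 3:
  Latitude: split at 2 digits → 36° and 38.2631′; 36 + 38.2631/60 = 36.637718
  S → negative
  Lon: split at 3 digits → 114° and 47.74215′; 114 + 47.74215/60 = 114.795703
  W ⇒ negate
Point 4:
  φ: 52 + 14.5328/60 = 52.242213
  N → positive
  Lon: 0 + 3.764/60 = 0.062733
  W ⇒ negate

1. -38.86667, -68.51556
2. -44.76253, -85.96621
3. -36.63772, -114.79570
4. 52.24221, -0.06273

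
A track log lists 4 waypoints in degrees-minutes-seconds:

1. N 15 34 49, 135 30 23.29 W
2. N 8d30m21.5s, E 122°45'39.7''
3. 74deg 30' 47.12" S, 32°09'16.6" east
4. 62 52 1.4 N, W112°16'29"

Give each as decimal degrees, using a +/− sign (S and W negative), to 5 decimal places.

Point 1:
  Latitude: 34′ + 49″ = 34.81667′; 15 + 34.81667/60 = 15.580278
  N ⇒ keep positive
  Longitude: 30′ + 23.29″ = 30.38817′; 135 + 30.38817/60 = 135.506469
  W → negative
Point 2:
  Lat: 8 + 30/60 + 21.5/3600 = 8.505972
  N ⇒ keep positive
  Lon: 45′ + 39.7″ = 45.66167′; 122 + 45.66167/60 = 122.761028
  E ⇒ keep positive
Point 3:
  Latitude: 74° + 30/60 + 47.12/3600 = 74 + 0.500000 + 0.013089 = 74.513089
  S ⇒ negate
  λ: 32° + 9/60 + 16.6/3600 = 32 + 0.150000 + 0.004611 = 32.154611
  E → positive
Point 4:
  φ: 62° + 52/60 + 1.4/3600 = 62 + 0.866667 + 0.000389 = 62.867056
  N → positive
  Lon: 112 + 16/60 + 29/3600 = 112.274722
  hemisphere W, so the sign is −

1. 15.58028, -135.50647
2. 8.50597, 122.76103
3. -74.51309, 32.15461
4. 62.86706, -112.27472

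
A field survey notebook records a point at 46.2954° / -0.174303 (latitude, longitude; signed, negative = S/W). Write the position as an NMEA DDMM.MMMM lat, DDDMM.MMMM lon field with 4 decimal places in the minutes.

4617.7240,N / 00010.4582,W

Lat: 46° + 0.295400 × 60 = 46° 17.724000′
Longitude is negative → W; |value| = 0.174303
Lon: 0° + 0.174303 × 60 = 0° 10.458180′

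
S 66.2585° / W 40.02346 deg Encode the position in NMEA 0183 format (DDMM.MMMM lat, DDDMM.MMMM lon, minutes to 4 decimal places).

6615.5100,S / 04001.4076,W

φ: fractional part 0.258500 → 15.510000 minutes
λ: fractional part 0.023460 → 1.407600 minutes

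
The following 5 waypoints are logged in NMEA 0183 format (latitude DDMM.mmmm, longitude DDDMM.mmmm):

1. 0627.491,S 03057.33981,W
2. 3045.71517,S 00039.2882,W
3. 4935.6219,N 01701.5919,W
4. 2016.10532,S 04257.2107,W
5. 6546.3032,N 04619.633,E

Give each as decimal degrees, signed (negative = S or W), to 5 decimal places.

1. -6.45818, -30.95566
2. -30.76192, -0.65480
3. 49.59370, -17.02653
4. -20.26842, -42.95351
5. 65.77172, 46.32722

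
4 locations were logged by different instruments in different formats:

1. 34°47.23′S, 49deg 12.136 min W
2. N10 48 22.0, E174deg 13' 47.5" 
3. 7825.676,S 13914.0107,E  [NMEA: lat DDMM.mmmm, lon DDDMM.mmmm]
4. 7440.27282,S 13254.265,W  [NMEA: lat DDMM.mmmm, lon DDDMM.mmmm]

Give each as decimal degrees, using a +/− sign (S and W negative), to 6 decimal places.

Point 1:
  Latitude: 34 + 47.23/60 = 34.7871667
  hemisphere S, so the sign is −
  Longitude: 49 + 12.136/60 = 49.2022667
  W ⇒ negate
Point 2:
  Latitude: 10 + 48/60 + 22/3600 = 10.8061111
  N → positive
  λ: 174 + 13/60 + 47.5/3600 = 174.2298611
  E → positive
Point 3:
  Lat: degrees = first 2 digits = 78, minutes = 25.676; 78 + 25.676/60 = 78.4279333
  S → negative
  λ: degrees = first 3 digits = 139, minutes = 14.0107; 139 + 14.0107/60 = 139.2335117
  E ⇒ keep positive
Point 4:
  Latitude: split at 2 digits → 74° and 40.27282′; 74 + 40.27282/60 = 74.6712137
  S → negative
  λ: split at 3 digits → 132° and 54.265′; 132 + 54.265/60 = 132.9044167
  W ⇒ negate

1. -34.787167, -49.202267
2. 10.806111, 174.229861
3. -78.427933, 139.233512
4. -74.671214, -132.904417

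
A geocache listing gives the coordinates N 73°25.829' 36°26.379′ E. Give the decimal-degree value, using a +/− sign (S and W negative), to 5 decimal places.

Latitude: 25.829′ = 0.430483°; total 73.430483
N → positive
λ: 26.379′ = 0.439650°; total 36.439650
E ⇒ keep positive

73.43048, 36.43965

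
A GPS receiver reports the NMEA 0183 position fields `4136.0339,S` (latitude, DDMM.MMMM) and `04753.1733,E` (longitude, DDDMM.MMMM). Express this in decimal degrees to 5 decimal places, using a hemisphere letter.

41.60057° S, 47.88622° E

φ: split at 2 digits → 41° and 36.0339′; 41 + 36.0339/60 = 41.600565
λ: degrees = first 3 digits = 47, minutes = 53.1733; 47 + 53.1733/60 = 47.886222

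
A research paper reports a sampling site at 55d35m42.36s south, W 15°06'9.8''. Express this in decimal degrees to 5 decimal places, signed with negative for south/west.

-55.59510, -15.10272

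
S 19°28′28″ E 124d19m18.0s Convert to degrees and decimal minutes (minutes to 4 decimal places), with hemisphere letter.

19° 28.4667′ S, 124° 19.3000′ E

φ: seconds/60 = 0.46667; minutes = 28 + 0.46667 = 28.466667
Longitude: 19 + 18/60 = 19.300000′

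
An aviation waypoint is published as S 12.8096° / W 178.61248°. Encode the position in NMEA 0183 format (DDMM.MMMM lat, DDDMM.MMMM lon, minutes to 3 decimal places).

φ: fractional part 0.809600 → 48.57600 minutes
Lon: fractional part 0.612480 → 36.74880 minutes

1248.576,S / 17836.749,W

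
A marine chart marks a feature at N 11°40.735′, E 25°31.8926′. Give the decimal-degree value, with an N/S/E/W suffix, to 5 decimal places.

Lat: 40.735′ = 0.678917°; total 11.678917
Longitude: 25 + 31.8926/60 = 25.531543

11.67892° N, 25.53154° E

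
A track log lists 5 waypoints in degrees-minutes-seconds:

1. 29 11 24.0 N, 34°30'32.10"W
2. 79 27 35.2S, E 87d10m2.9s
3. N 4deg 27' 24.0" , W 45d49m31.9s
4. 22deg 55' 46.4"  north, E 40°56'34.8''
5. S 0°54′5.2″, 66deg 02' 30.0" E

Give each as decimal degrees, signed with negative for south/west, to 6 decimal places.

Point 1:
  φ: 29° + 11/60 + 24/3600 = 29 + 0.183333 + 0.006667 = 29.1900000
  N ⇒ keep positive
  λ: 34° + 30/60 + 32.1/3600 = 34 + 0.500000 + 0.008917 = 34.5089167
  hemisphere W, so the sign is −
Point 2:
  Lat: 27′ + 35.2″ = 27.58667′; 79 + 27.58667/60 = 79.4597778
  hemisphere S, so the sign is −
  λ: 87 + 10/60 + 2.9/3600 = 87.1674722
  E → positive
Point 3:
  φ: 4° + 27/60 + 24/3600 = 4 + 0.450000 + 0.006667 = 4.4566667
  N ⇒ keep positive
  λ: 49′ + 31.9″ = 49.53167′; 45 + 49.53167/60 = 45.8255278
  hemisphere W, so the sign is −
Point 4:
  Lat: 55′ + 46.4″ = 55.77333′; 22 + 55.77333/60 = 22.9295556
  N → positive
  Longitude: 56′ + 34.8″ = 56.58000′; 40 + 56.58000/60 = 40.9430000
  E → positive
Point 5:
  Latitude: 54′ + 5.2″ = 54.08667′; 0 + 54.08667/60 = 0.9014444
  S ⇒ negate
  λ: 66 + 2/60 + 30/3600 = 66.0416667
  E ⇒ keep positive

1. 29.190000, -34.508917
2. -79.459778, 87.167472
3. 4.456667, -45.825528
4. 22.929556, 40.943000
5. -0.901444, 66.041667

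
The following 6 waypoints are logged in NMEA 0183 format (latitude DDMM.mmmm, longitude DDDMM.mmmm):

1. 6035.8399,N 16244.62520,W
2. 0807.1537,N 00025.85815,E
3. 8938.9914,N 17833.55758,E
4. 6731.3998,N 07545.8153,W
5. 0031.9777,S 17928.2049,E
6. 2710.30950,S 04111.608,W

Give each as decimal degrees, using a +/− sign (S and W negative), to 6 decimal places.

Point 1:
  Latitude: split at 2 digits → 60° and 35.8399′; 60 + 35.8399/60 = 60.5973317
  N ⇒ keep positive
  Lon: split at 3 digits → 162° and 44.6252′; 162 + 44.6252/60 = 162.7437533
  hemisphere W, so the sign is −
Point 2:
  φ: degrees = first 2 digits = 8, minutes = 7.1537; 8 + 7.1537/60 = 8.1192283
  N → positive
  Longitude: split at 3 digits → 000° and 25.85815′; 0 + 25.85815/60 = 0.4309692
  E → positive
Point 3:
  Lat: degrees = first 2 digits = 89, minutes = 38.9914; 89 + 38.9914/60 = 89.6498567
  N ⇒ keep positive
  Longitude: degrees = first 3 digits = 178, minutes = 33.55758; 178 + 33.55758/60 = 178.5592930
  E → positive
Point 4:
  Lat: split at 2 digits → 67° and 31.3998′; 67 + 31.3998/60 = 67.5233300
  N → positive
  λ: split at 3 digits → 075° and 45.8153′; 75 + 45.8153/60 = 75.7635883
  hemisphere W, so the sign is −
Point 5:
  Latitude: degrees = first 2 digits = 0, minutes = 31.9777; 0 + 31.9777/60 = 0.5329617
  hemisphere S, so the sign is −
  Lon: split at 3 digits → 179° and 28.2049′; 179 + 28.2049/60 = 179.4700817
  E → positive
Point 6:
  Latitude: degrees = first 2 digits = 27, minutes = 10.3095; 27 + 10.3095/60 = 27.1718250
  S ⇒ negate
  Longitude: split at 3 digits → 041° and 11.608′; 41 + 11.608/60 = 41.1934667
  hemisphere W, so the sign is −

1. 60.597332, -162.743753
2. 8.119228, 0.430969
3. 89.649857, 178.559293
4. 67.523330, -75.763588
5. -0.532962, 179.470082
6. -27.171825, -41.193467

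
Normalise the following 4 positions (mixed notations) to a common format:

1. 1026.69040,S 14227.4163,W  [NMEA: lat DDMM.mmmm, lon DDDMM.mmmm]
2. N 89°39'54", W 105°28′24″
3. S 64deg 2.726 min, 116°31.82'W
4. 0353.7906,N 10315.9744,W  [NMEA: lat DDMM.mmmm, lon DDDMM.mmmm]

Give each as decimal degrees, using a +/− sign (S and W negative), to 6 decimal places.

1. -10.444840, -142.456938
2. 89.665000, -105.473333
3. -64.045433, -116.530333
4. 3.896510, -103.266240

Point 1:
  φ: split at 2 digits → 10° and 26.6904′; 10 + 26.6904/60 = 10.4448400
  hemisphere S, so the sign is −
  Lon: degrees = first 3 digits = 142, minutes = 27.4163; 142 + 27.4163/60 = 142.4569383
  W ⇒ negate
Point 2:
  Latitude: 89° + 39/60 + 54/3600 = 89 + 0.650000 + 0.015000 = 89.6650000
  N ⇒ keep positive
  Lon: 105° + 28/60 + 24/3600 = 105 + 0.466667 + 0.006667 = 105.4733333
  W → negative
Point 3:
  φ: 64 + 2.726/60 = 64.0454333
  S → negative
  Longitude: 116 + 31.82/60 = 116.5303333
  W ⇒ negate
Point 4:
  Latitude: degrees = first 2 digits = 3, minutes = 53.7906; 3 + 53.7906/60 = 3.8965100
  N → positive
  λ: split at 3 digits → 103° and 15.9744′; 103 + 15.9744/60 = 103.2662400
  W → negative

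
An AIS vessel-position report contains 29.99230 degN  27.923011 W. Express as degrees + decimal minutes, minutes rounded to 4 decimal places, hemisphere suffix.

29° 59.5380′ N, 27° 55.3807′ W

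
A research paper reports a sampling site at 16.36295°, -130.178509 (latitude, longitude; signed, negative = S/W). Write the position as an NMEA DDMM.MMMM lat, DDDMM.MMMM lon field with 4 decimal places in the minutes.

Latitude: minutes = (16.362950 − 16) × 60 = 21.777000
Longitude is negative → W; |value| = 130.178509
Lon: fractional part 0.178509 → 10.710540 minutes

1621.7770,N / 13010.7105,W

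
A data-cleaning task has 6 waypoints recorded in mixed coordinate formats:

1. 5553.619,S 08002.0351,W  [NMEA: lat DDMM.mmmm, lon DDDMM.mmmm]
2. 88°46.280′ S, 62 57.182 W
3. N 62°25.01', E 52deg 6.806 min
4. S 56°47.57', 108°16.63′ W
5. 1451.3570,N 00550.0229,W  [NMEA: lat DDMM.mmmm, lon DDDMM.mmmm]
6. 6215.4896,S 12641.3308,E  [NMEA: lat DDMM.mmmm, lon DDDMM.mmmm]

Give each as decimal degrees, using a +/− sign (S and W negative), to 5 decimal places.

1. -55.89365, -80.03392
2. -88.77133, -62.95303
3. 62.41683, 52.11343
4. -56.79283, -108.27717
5. 14.85595, -5.83372
6. -62.25816, 126.68885

Point 1:
  φ: split at 2 digits → 55° and 53.619′; 55 + 53.619/60 = 55.893650
  S ⇒ negate
  Longitude: degrees = first 3 digits = 80, minutes = 2.0351; 80 + 2.0351/60 = 80.033918
  hemisphere W, so the sign is −
Point 2:
  Lat: 88 + 46.28/60 = 88.771333
  S ⇒ negate
  Lon: 62 + 57.182/60 = 62.953033
  W ⇒ negate
Point 3:
  Lat: 62 + 25.01/60 = 62.416833
  N → positive
  Longitude: 52 + 6.806/60 = 52.113433
  E ⇒ keep positive
Point 4:
  Lat: 47.57′ = 0.792833°; total 56.792833
  S ⇒ negate
  Lon: 108 + 16.63/60 = 108.277167
  W → negative
Point 5:
  Lat: degrees = first 2 digits = 14, minutes = 51.357; 14 + 51.357/60 = 14.855950
  N → positive
  Longitude: degrees = first 3 digits = 5, minutes = 50.0229; 5 + 50.0229/60 = 5.833715
  hemisphere W, so the sign is −
Point 6:
  φ: split at 2 digits → 62° and 15.4896′; 62 + 15.4896/60 = 62.258160
  hemisphere S, so the sign is −
  λ: degrees = first 3 digits = 126, minutes = 41.3308; 126 + 41.3308/60 = 126.688847
  E → positive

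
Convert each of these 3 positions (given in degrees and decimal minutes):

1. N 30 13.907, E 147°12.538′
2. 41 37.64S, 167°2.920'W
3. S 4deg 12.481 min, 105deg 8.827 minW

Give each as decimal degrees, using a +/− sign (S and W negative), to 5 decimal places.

1. 30.23178, 147.20897
2. -41.62733, -167.04867
3. -4.20802, -105.14712

Point 1:
  φ: 30 + 13.907/60 = 30.231783
  N → positive
  λ: 147 + 12.538/60 = 147.208967
  E ⇒ keep positive
Point 2:
  φ: 41 + 37.64/60 = 41.627333
  hemisphere S, so the sign is −
  λ: 2.92′ = 0.048667°; total 167.048667
  W ⇒ negate
Point 3:
  φ: 12.481′ = 0.208017°; total 4.208017
  hemisphere S, so the sign is −
  Lon: 105 + 8.827/60 = 105.147117
  hemisphere W, so the sign is −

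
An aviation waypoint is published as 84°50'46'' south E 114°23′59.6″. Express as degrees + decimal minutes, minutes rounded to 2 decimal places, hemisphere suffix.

84° 50.77′ S, 114° 23.99′ E

φ: 50 + 46/60 = 50.7667′
λ: 23 + 59.6/60 = 23.9933′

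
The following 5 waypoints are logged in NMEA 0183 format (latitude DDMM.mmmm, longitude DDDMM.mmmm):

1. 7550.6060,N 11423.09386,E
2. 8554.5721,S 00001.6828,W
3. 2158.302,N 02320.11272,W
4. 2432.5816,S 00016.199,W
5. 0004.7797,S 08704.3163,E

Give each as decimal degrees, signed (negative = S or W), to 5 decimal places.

Point 1:
  Lat: split at 2 digits → 75° and 50.606′; 75 + 50.606/60 = 75.843433
  N ⇒ keep positive
  Longitude: split at 3 digits → 114° and 23.09386′; 114 + 23.09386/60 = 114.384898
  E ⇒ keep positive
Point 2:
  Latitude: split at 2 digits → 85° and 54.5721′; 85 + 54.5721/60 = 85.909535
  hemisphere S, so the sign is −
  λ: split at 3 digits → 000° and 1.6828′; 0 + 1.6828/60 = 0.028047
  hemisphere W, so the sign is −
Point 3:
  Latitude: split at 2 digits → 21° and 58.302′; 21 + 58.302/60 = 21.971700
  N ⇒ keep positive
  λ: degrees = first 3 digits = 23, minutes = 20.11272; 23 + 20.11272/60 = 23.335212
  W ⇒ negate
Point 4:
  Latitude: split at 2 digits → 24° and 32.5816′; 24 + 32.5816/60 = 24.543027
  S → negative
  Longitude: split at 3 digits → 000° and 16.199′; 0 + 16.199/60 = 0.269983
  hemisphere W, so the sign is −
Point 5:
  Lat: degrees = first 2 digits = 0, minutes = 4.7797; 0 + 4.7797/60 = 0.079662
  S → negative
  Longitude: split at 3 digits → 087° and 4.3163′; 87 + 4.3163/60 = 87.071938
  E → positive

1. 75.84343, 114.38490
2. -85.90954, -0.02805
3. 21.97170, -23.33521
4. -24.54303, -0.26998
5. -0.07966, 87.07194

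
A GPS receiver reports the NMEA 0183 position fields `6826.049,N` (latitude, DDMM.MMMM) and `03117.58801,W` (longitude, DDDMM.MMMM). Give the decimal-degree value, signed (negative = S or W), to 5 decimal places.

68.43415, -31.29313

φ: degrees = first 2 digits = 68, minutes = 26.049; 68 + 26.049/60 = 68.434150
N ⇒ keep positive
Longitude: degrees = first 3 digits = 31, minutes = 17.58801; 31 + 17.58801/60 = 31.293134
W ⇒ negate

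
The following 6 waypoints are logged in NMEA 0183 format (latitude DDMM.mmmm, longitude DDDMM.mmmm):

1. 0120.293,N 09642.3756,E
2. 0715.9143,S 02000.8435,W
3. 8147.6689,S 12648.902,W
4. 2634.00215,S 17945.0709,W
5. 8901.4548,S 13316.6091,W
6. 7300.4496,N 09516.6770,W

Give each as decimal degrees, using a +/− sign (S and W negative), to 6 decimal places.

Point 1:
  Lat: split at 2 digits → 01° and 20.293′; 1 + 20.293/60 = 1.3382167
  N ⇒ keep positive
  λ: split at 3 digits → 096° and 42.3756′; 96 + 42.3756/60 = 96.7062600
  E ⇒ keep positive
Point 2:
  Lat: split at 2 digits → 07° and 15.9143′; 7 + 15.9143/60 = 7.2652383
  S ⇒ negate
  λ: split at 3 digits → 020° and 0.8435′; 20 + 0.8435/60 = 20.0140583
  W → negative
Point 3:
  φ: split at 2 digits → 81° and 47.6689′; 81 + 47.6689/60 = 81.7944817
  S → negative
  Lon: degrees = first 3 digits = 126, minutes = 48.902; 126 + 48.902/60 = 126.8150333
  W → negative
Point 4:
  Lat: degrees = first 2 digits = 26, minutes = 34.00215; 26 + 34.00215/60 = 26.5667025
  S → negative
  λ: split at 3 digits → 179° and 45.0709′; 179 + 45.0709/60 = 179.7511817
  W → negative
Point 5:
  Lat: split at 2 digits → 89° and 1.4548′; 89 + 1.4548/60 = 89.0242467
  S ⇒ negate
  λ: degrees = first 3 digits = 133, minutes = 16.6091; 133 + 16.6091/60 = 133.2768183
  W → negative
Point 6:
  φ: split at 2 digits → 73° and 0.4496′; 73 + 0.4496/60 = 73.0074933
  N ⇒ keep positive
  λ: split at 3 digits → 095° and 16.677′; 95 + 16.677/60 = 95.2779500
  W ⇒ negate

1. 1.338217, 96.706260
2. -7.265238, -20.014058
3. -81.794482, -126.815033
4. -26.566703, -179.751182
5. -89.024247, -133.276818
6. 73.007493, -95.277950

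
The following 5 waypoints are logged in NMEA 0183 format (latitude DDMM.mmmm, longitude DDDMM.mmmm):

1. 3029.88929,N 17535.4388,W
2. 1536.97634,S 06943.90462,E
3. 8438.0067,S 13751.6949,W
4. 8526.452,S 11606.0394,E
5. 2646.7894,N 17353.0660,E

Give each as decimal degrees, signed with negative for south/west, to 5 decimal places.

1. 30.49815, -175.59065
2. -15.61627, 69.73174
3. -84.63345, -137.86158
4. -85.44087, 116.10066
5. 26.77982, 173.88443

Point 1:
  φ: degrees = first 2 digits = 30, minutes = 29.88929; 30 + 29.88929/60 = 30.498155
  N → positive
  λ: split at 3 digits → 175° and 35.4388′; 175 + 35.4388/60 = 175.590647
  W → negative
Point 2:
  Latitude: split at 2 digits → 15° and 36.97634′; 15 + 36.97634/60 = 15.616272
  S → negative
  Lon: split at 3 digits → 069° and 43.90462′; 69 + 43.90462/60 = 69.731744
  E ⇒ keep positive
Point 3:
  φ: degrees = first 2 digits = 84, minutes = 38.0067; 84 + 38.0067/60 = 84.633445
  S → negative
  Longitude: degrees = first 3 digits = 137, minutes = 51.6949; 137 + 51.6949/60 = 137.861582
  W ⇒ negate
Point 4:
  Lat: degrees = first 2 digits = 85, minutes = 26.452; 85 + 26.452/60 = 85.440867
  S ⇒ negate
  Lon: degrees = first 3 digits = 116, minutes = 6.0394; 116 + 6.0394/60 = 116.100657
  E → positive
Point 5:
  φ: split at 2 digits → 26° and 46.7894′; 26 + 46.7894/60 = 26.779823
  N ⇒ keep positive
  λ: degrees = first 3 digits = 173, minutes = 53.066; 173 + 53.066/60 = 173.884433
  E ⇒ keep positive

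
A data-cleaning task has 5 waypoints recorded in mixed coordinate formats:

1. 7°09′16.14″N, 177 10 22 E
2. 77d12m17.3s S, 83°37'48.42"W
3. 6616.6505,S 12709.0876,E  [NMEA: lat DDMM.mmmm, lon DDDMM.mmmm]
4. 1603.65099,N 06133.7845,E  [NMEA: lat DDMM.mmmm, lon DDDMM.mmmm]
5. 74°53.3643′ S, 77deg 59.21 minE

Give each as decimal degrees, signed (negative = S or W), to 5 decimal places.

1. 7.15448, 177.17278
2. -77.20481, -83.63012
3. -66.27751, 127.15146
4. 16.06085, 61.56308
5. -74.88941, 77.98683

Point 1:
  Lat: 9′ + 16.14″ = 9.26900′; 7 + 9.26900/60 = 7.154483
  N ⇒ keep positive
  Lon: 177 + 10/60 + 22/3600 = 177.172778
  E → positive
Point 2:
  φ: 77° + 12/60 + 17.3/3600 = 77 + 0.200000 + 0.004806 = 77.204806
  S ⇒ negate
  λ: 83° + 37/60 + 48.42/3600 = 83 + 0.616667 + 0.013450 = 83.630117
  hemisphere W, so the sign is −
Point 3:
  φ: degrees = first 2 digits = 66, minutes = 16.6505; 66 + 16.6505/60 = 66.277508
  hemisphere S, so the sign is −
  Lon: degrees = first 3 digits = 127, minutes = 9.0876; 127 + 9.0876/60 = 127.151460
  E ⇒ keep positive
Point 4:
  Latitude: degrees = first 2 digits = 16, minutes = 3.65099; 16 + 3.65099/60 = 16.060850
  N ⇒ keep positive
  λ: split at 3 digits → 061° and 33.7845′; 61 + 33.7845/60 = 61.563075
  E ⇒ keep positive
Point 5:
  Lat: 53.3643′ = 0.889405°; total 74.889405
  S → negative
  Lon: 59.21′ = 0.986833°; total 77.986833
  E → positive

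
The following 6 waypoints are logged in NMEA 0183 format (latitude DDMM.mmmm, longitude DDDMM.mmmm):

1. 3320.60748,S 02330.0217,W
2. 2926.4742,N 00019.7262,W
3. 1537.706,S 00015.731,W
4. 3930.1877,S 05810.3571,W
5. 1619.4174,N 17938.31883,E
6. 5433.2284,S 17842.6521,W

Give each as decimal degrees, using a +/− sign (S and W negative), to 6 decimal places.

Point 1:
  Lat: degrees = first 2 digits = 33, minutes = 20.60748; 33 + 20.60748/60 = 33.3434580
  S → negative
  Longitude: split at 3 digits → 023° and 30.0217′; 23 + 30.0217/60 = 23.5003617
  W ⇒ negate
Point 2:
  φ: degrees = first 2 digits = 29, minutes = 26.4742; 29 + 26.4742/60 = 29.4412367
  N → positive
  λ: degrees = first 3 digits = 0, minutes = 19.7262; 0 + 19.7262/60 = 0.3287700
  W → negative
Point 3:
  φ: split at 2 digits → 15° and 37.706′; 15 + 37.706/60 = 15.6284333
  S → negative
  λ: degrees = first 3 digits = 0, minutes = 15.731; 0 + 15.731/60 = 0.2621833
  hemisphere W, so the sign is −
Point 4:
  Lat: degrees = first 2 digits = 39, minutes = 30.1877; 39 + 30.1877/60 = 39.5031283
  S ⇒ negate
  Lon: degrees = first 3 digits = 58, minutes = 10.3571; 58 + 10.3571/60 = 58.1726183
  W ⇒ negate
Point 5:
  φ: degrees = first 2 digits = 16, minutes = 19.4174; 16 + 19.4174/60 = 16.3236233
  N → positive
  Longitude: split at 3 digits → 179° and 38.31883′; 179 + 38.31883/60 = 179.6386472
  E → positive
Point 6:
  φ: degrees = first 2 digits = 54, minutes = 33.2284; 54 + 33.2284/60 = 54.5538067
  S ⇒ negate
  Longitude: split at 3 digits → 178° and 42.6521′; 178 + 42.6521/60 = 178.7108683
  W ⇒ negate

1. -33.343458, -23.500362
2. 29.441237, -0.328770
3. -15.628433, -0.262183
4. -39.503128, -58.172618
5. 16.323623, 179.638647
6. -54.553807, -178.710868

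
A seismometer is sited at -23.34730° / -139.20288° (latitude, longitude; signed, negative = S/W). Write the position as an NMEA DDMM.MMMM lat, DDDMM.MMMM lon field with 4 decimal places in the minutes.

2320.8380,S / 13912.1728,W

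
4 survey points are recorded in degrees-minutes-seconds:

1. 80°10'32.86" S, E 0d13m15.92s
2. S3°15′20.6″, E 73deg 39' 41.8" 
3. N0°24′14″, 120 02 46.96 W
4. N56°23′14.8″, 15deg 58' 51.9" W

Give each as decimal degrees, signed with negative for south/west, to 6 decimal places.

1. -80.175794, 0.221089
2. -3.255722, 73.661611
3. 0.403889, -120.046378
4. 56.387444, -15.981083

Point 1:
  Lat: 10′ + 32.86″ = 10.54767′; 80 + 10.54767/60 = 80.1757944
  S → negative
  Lon: 13′ + 15.92″ = 13.26533′; 0 + 13.26533/60 = 0.2210889
  E → positive
Point 2:
  Latitude: 3 + 15/60 + 20.6/3600 = 3.2557222
  S → negative
  Lon: 73° + 39/60 + 41.8/3600 = 73 + 0.650000 + 0.011611 = 73.6616111
  E → positive
Point 3:
  Latitude: 24′ + 14″ = 24.23333′; 0 + 24.23333/60 = 0.4038889
  N ⇒ keep positive
  Longitude: 120° + 2/60 + 46.96/3600 = 120 + 0.033333 + 0.013044 = 120.0463778
  W ⇒ negate
Point 4:
  Lat: 23′ + 14.8″ = 23.24667′; 56 + 23.24667/60 = 56.3874444
  N ⇒ keep positive
  λ: 58′ + 51.9″ = 58.86500′; 15 + 58.86500/60 = 15.9810833
  W ⇒ negate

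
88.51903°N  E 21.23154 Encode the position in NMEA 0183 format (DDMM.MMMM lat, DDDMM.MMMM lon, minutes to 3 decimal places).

8831.142,N / 02113.892,E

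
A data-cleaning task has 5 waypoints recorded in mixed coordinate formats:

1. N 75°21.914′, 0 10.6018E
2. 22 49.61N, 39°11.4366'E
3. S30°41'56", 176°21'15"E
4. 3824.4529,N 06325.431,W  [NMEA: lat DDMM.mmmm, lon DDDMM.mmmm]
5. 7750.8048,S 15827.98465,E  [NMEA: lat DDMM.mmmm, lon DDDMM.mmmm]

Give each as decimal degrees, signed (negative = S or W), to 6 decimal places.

Point 1:
  φ: 75 + 21.914/60 = 75.3652333
  N ⇒ keep positive
  Lon: 0 + 10.6018/60 = 0.1766967
  E ⇒ keep positive
Point 2:
  Latitude: 22 + 49.61/60 = 22.8268333
  N ⇒ keep positive
  Longitude: 11.4366′ = 0.190610°; total 39.1906100
  E ⇒ keep positive
Point 3:
  φ: 30° + 41/60 + 56/3600 = 30 + 0.683333 + 0.015556 = 30.6988889
  hemisphere S, so the sign is −
  Lon: 21′ + 15″ = 21.25000′; 176 + 21.25000/60 = 176.3541667
  E → positive
Point 4:
  Lat: split at 2 digits → 38° and 24.4529′; 38 + 24.4529/60 = 38.4075483
  N → positive
  λ: split at 3 digits → 063° and 25.431′; 63 + 25.431/60 = 63.4238500
  hemisphere W, so the sign is −
Point 5:
  φ: split at 2 digits → 77° and 50.8048′; 77 + 50.8048/60 = 77.8467467
  S ⇒ negate
  λ: degrees = first 3 digits = 158, minutes = 27.98465; 158 + 27.98465/60 = 158.4664108
  E → positive

1. 75.365233, 0.176697
2. 22.826833, 39.190610
3. -30.698889, 176.354167
4. 38.407548, -63.423850
5. -77.846747, 158.466411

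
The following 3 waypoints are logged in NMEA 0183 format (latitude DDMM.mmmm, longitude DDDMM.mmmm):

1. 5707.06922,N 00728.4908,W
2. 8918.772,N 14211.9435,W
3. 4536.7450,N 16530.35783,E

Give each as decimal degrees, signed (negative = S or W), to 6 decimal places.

1. 57.117820, -7.474847
2. 89.312867, -142.199058
3. 45.612417, 165.505964

Point 1:
  Latitude: split at 2 digits → 57° and 7.06922′; 57 + 7.06922/60 = 57.1178203
  N → positive
  Longitude: degrees = first 3 digits = 7, minutes = 28.4908; 7 + 28.4908/60 = 7.4748467
  hemisphere W, so the sign is −
Point 2:
  φ: split at 2 digits → 89° and 18.772′; 89 + 18.772/60 = 89.3128667
  N → positive
  λ: degrees = first 3 digits = 142, minutes = 11.9435; 142 + 11.9435/60 = 142.1990583
  hemisphere W, so the sign is −
Point 3:
  Latitude: degrees = first 2 digits = 45, minutes = 36.745; 45 + 36.745/60 = 45.6124167
  N → positive
  Lon: split at 3 digits → 165° and 30.35783′; 165 + 30.35783/60 = 165.5059638
  E ⇒ keep positive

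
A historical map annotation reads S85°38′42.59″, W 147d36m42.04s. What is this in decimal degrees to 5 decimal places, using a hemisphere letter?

Latitude: 85 + 38/60 + 42.59/3600 = 85.645164
Lon: 36′ + 42.04″ = 36.70067′; 147 + 36.70067/60 = 147.611678

85.64516° S, 147.61168° W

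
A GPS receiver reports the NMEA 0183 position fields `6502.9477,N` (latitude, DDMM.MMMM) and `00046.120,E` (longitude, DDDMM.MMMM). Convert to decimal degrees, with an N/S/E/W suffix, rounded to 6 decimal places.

65.049128° N, 0.768667° E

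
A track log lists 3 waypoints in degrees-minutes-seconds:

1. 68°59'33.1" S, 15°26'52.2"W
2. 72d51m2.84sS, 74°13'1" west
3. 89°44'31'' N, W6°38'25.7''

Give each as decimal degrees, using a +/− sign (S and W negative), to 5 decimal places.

1. -68.99253, -15.44783
2. -72.85079, -74.21694
3. 89.74194, -6.64047

Point 1:
  Latitude: 68 + 59/60 + 33.1/3600 = 68.992528
  S → negative
  Longitude: 26′ + 52.2″ = 26.87000′; 15 + 26.87000/60 = 15.447833
  hemisphere W, so the sign is −
Point 2:
  Latitude: 72 + 51/60 + 2.84/3600 = 72.850789
  S ⇒ negate
  λ: 13′ + 1″ = 13.01667′; 74 + 13.01667/60 = 74.216944
  W → negative
Point 3:
  φ: 89 + 44/60 + 31/3600 = 89.741944
  N → positive
  Longitude: 6° + 38/60 + 25.7/3600 = 6 + 0.633333 + 0.007139 = 6.640472
  hemisphere W, so the sign is −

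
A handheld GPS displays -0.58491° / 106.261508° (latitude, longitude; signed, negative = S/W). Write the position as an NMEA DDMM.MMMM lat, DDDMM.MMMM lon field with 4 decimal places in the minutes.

0035.0946,S / 10615.6905,E

Latitude is negative → S; |value| = 0.584910
Latitude: minutes = (0.584910 − 0) × 60 = 35.094600
Lon: 106° + 0.261508 × 60 = 106° 15.690480′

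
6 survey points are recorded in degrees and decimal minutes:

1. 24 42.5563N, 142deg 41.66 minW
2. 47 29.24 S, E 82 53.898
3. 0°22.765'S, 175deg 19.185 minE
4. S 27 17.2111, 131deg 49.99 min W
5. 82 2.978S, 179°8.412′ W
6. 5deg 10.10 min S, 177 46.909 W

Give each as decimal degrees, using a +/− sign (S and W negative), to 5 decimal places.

1. 24.70927, -142.69433
2. -47.48733, 82.89830
3. -0.37942, 175.31975
4. -27.28685, -131.83317
5. -82.04963, -179.14020
6. -5.16833, -177.78182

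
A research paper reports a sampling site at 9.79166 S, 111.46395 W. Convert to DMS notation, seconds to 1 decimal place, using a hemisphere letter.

φ: 0.791660° → 47.49960′; 0.49960 × 60 = 29.976″
Lon: 0.463950° → 27.83700′; 0.83700 × 60 = 50.220″

9°47′30.0″ S, 111°27′50.2″ W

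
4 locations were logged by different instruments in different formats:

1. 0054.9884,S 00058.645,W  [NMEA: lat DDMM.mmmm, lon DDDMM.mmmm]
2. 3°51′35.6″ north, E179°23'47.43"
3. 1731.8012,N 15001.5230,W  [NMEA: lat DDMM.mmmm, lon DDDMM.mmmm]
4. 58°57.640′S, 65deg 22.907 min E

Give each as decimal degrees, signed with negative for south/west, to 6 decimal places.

Point 1:
  Lat: degrees = first 2 digits = 0, minutes = 54.9884; 0 + 54.9884/60 = 0.9164733
  hemisphere S, so the sign is −
  λ: degrees = first 3 digits = 0, minutes = 58.645; 0 + 58.645/60 = 0.9774167
  hemisphere W, so the sign is −
Point 2:
  Lat: 51′ + 35.6″ = 51.59333′; 3 + 51.59333/60 = 3.8598889
  N ⇒ keep positive
  λ: 179 + 23/60 + 47.43/3600 = 179.3965083
  E ⇒ keep positive
Point 3:
  Lat: degrees = first 2 digits = 17, minutes = 31.8012; 17 + 31.8012/60 = 17.5300200
  N → positive
  Longitude: split at 3 digits → 150° and 1.523′; 150 + 1.523/60 = 150.0253833
  W ⇒ negate
Point 4:
  φ: 57.64′ = 0.960667°; total 58.9606667
  S ⇒ negate
  Lon: 22.907′ = 0.381783°; total 65.3817833
  E ⇒ keep positive

1. -0.916473, -0.977417
2. 3.859889, 179.396508
3. 17.530020, -150.025383
4. -58.960667, 65.381783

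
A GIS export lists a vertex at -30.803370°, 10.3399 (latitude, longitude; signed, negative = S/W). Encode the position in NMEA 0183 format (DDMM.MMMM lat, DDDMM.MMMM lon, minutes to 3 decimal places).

3048.202,S / 01020.394,E

Latitude is negative → S; |value| = 30.803370
Lat: fractional part 0.803370 → 48.20220 minutes
Longitude: 10° + 0.339900 × 60 = 10° 20.39400′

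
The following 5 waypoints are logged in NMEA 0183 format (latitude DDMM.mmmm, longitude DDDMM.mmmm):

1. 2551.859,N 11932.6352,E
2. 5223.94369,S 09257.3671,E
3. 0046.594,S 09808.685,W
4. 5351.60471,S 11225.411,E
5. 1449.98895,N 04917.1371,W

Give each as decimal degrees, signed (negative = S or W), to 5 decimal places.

Point 1:
  Lat: degrees = first 2 digits = 25, minutes = 51.859; 25 + 51.859/60 = 25.864317
  N ⇒ keep positive
  λ: split at 3 digits → 119° and 32.6352′; 119 + 32.6352/60 = 119.543920
  E ⇒ keep positive
Point 2:
  Latitude: degrees = first 2 digits = 52, minutes = 23.94369; 52 + 23.94369/60 = 52.399062
  S → negative
  λ: split at 3 digits → 092° and 57.3671′; 92 + 57.3671/60 = 92.956118
  E ⇒ keep positive
Point 3:
  φ: degrees = first 2 digits = 0, minutes = 46.594; 0 + 46.594/60 = 0.776567
  S → negative
  λ: split at 3 digits → 098° and 8.685′; 98 + 8.685/60 = 98.144750
  W ⇒ negate
Point 4:
  Lat: split at 2 digits → 53° and 51.60471′; 53 + 51.60471/60 = 53.860079
  S → negative
  λ: split at 3 digits → 112° and 25.411′; 112 + 25.411/60 = 112.423517
  E → positive
Point 5:
  Latitude: degrees = first 2 digits = 14, minutes = 49.98895; 14 + 49.98895/60 = 14.833149
  N → positive
  λ: split at 3 digits → 049° and 17.1371′; 49 + 17.1371/60 = 49.285618
  W ⇒ negate

1. 25.86432, 119.54392
2. -52.39906, 92.95612
3. -0.77657, -98.14475
4. -53.86008, 112.42352
5. 14.83315, -49.28562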